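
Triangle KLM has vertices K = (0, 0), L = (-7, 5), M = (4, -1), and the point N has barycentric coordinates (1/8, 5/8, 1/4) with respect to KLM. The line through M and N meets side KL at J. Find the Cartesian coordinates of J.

(-35/6, 25/6)

Line MN meets KL where the M-coordinate vanishes; zeroing N's M-weight and renormalizing leaves K, L-weights 1/8 : 5/8 → (1/6, 5/6).
So J = (1/6)·K + (5/6)·L = (-35/6, 25/6).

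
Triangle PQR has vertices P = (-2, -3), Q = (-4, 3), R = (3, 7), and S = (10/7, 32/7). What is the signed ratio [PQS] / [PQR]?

5/7

[PQR] = ½·((-2)·(3−7) + (-4)·(7−(-3)) + 3·(-3−3)) = ½·(8 − 40 − 18) = -25.
[PQS] = ½·((-2)·(3−(32/7)) + (-4)·(32/7−(-3)) + (10/7)·(-3−3)) = ½·(22/7 − 212/7 − 60/7) = -125/7, so the ratio is (-125/7)/(-25) = 5/7.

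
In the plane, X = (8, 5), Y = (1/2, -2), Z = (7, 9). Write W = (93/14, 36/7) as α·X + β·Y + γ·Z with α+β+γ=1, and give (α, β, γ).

Signed area of the reference triangle: [XYZ] = ½·(8·(-2−9) + (1/2)·(9−5) + 7·(5−(-2))) = ½·(-88 + 2 + 49) = -37/2.
[WYZ] = ½·((93/14)·(-2−9) + (1/2)·(9−(36/7)) + 7·(36/7−(-2))) = ½·(-1023/14 + 27/14 + 50) = -74/7, so the X-coordinate is (-74/7)/(-37/2) = 4/7.
[XWZ] = ½·(8·(36/7−9) + (93/14)·(9−5) + 7·(5−(36/7))) = ½·(-216/7 + 186/7 − 1) = -37/14, so the Y-coordinate is 1/7.
[XYW] = ½·(8·(-2−(36/7)) + (1/2)·(36/7−5) + (93/14)·(5−(-2))) = ½·(-400/7 + 1/14 + 93/2) = -37/7, so the Z-coordinate is 2/7.
Check: 4/7 + 1/7 + 2/7 = 1.

(4/7, 1/7, 2/7)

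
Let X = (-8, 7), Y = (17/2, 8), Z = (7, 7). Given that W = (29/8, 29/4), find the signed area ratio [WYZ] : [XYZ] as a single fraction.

1/4

[XYZ] = ½·((-8)·(8−7) + (17/2)·(7−7) + 7·(7−8)) = ½·(-8 + 0 − 7) = -15/2.
[WYZ] = ½·((29/8)·(8−7) + (17/2)·(7−(29/4)) + 7·(29/4−8)) = ½·(29/8 − 17/8 − 21/4) = -15/8, so the ratio is (-15/8)/(-15/2) = 1/4.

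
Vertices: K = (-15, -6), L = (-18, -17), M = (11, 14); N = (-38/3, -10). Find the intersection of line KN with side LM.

(-61/5, -54/5)

Barycentric coordinates of N with respect to KLM: (1/6, 2/3, 1/6).
On side LM the K-coordinate is zero; dropping N's K-weight 1/6 and renormalizing the remaining 2/3 : 1/6 gives weights 4/5, 1/5 on L, M.
J = (4/5)·(-18, -17) + (1/5)·(11, 14) = (-61/5, -54/5).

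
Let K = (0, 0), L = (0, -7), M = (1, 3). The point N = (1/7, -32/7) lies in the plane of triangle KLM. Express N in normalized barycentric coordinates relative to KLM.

(1/7, 5/7, 1/7)

Signed area of the reference triangle: [KLM] = ½·(0·(-7−3) + 0·(3−0) + 1·(0−(-7))) = ½·(0 + 0 + 7) = 7/2.
[NLM] = ½·((1/7)·(-7−3) + 0·(3−(-32/7)) + 1·(-32/7−(-7))) = ½·(-10/7 + 0 + 17/7) = 1/2, so the K-coordinate is (1/2)/(7/2) = 1/7.
[KNM] = ½·(0·(-32/7−3) + (1/7)·(3−0) + 1·(0−(-32/7))) = ½·(0 + 3/7 + 32/7) = 5/2, so the L-coordinate is 5/7.
[KLN] = ½·(0·(-7−(-32/7)) + 0·(-32/7−0) + (1/7)·(0−(-7))) = ½·(0 + 0 + 1) = 1/2, so the M-coordinate is 1/7.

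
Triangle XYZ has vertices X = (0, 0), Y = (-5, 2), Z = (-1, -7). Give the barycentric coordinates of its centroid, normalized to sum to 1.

(1/3, 1/3, 1/3)

The centroid is the average of the vertices, so each weight is 1/3.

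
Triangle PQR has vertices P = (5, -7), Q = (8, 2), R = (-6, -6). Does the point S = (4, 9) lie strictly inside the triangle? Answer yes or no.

Barycentric coordinates of S: (-65/51, 175/102, 19/34).
The three coordinates are negative, positive, positive; a point is interior exactly when all three are positive.

no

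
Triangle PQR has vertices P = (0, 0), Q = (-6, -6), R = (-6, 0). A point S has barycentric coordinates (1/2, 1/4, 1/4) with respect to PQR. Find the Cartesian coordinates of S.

S = (1/2)·P + (1/4)·Q + (1/4)·R.
x-coordinate: (1/2)·0 + (1/4)·(-6) + (1/4)·(-6) = -3.
y-coordinate: (1/2)·0 + (1/4)·(-6) + (1/4)·0 = -3/2.

(-3, -3/2)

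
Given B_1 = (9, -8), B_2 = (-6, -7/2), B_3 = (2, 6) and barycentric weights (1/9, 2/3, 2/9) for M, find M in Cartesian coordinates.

M = (1/9)·B_1 + (2/3)·B_2 + (2/9)·B_3.
x-coordinate: (1/9)·9 + (2/3)·(-6) + (2/9)·2 = -23/9.
y-coordinate: (1/9)·(-8) + (2/3)·(-7/2) + (2/9)·6 = -17/9.

(-23/9, -17/9)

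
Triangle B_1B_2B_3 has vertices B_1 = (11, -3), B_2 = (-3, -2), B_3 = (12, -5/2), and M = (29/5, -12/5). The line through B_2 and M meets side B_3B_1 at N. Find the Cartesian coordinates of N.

(35/3, -8/3)

Barycentric coordinates of M with respect to B_1B_2B_3: (1/5, 2/5, 2/5).
On side B_3B_1 the B_2-coordinate is zero; dropping M's B_2-weight 2/5 and renormalizing the remaining 2/5 : 1/5 gives weights 2/3, 1/3 on B_3, B_1.
N = (2/3)·(12, -5/2) + (1/3)·(11, -3) = (35/3, -8/3).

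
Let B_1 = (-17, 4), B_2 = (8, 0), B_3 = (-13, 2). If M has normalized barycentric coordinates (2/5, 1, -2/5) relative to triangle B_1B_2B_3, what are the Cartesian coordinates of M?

(32/5, 4/5)

M = (2/5)·B_1 + 1·B_2 + (-2/5)·B_3.
x-coordinate: (2/5)·(-17) + 1·8 + (-2/5)·(-13) = 32/5.
y-coordinate: (2/5)·4 + 1·0 + (-2/5)·2 = 4/5.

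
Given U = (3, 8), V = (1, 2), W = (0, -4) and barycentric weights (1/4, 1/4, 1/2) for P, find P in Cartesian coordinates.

P = (1/4)·U + (1/4)·V + (1/2)·W.
x-coordinate: (1/4)·3 + (1/4)·1 + (1/2)·0 = 1.
y-coordinate: (1/4)·8 + (1/4)·2 + (1/2)·(-4) = 1/2.

(1, 1/2)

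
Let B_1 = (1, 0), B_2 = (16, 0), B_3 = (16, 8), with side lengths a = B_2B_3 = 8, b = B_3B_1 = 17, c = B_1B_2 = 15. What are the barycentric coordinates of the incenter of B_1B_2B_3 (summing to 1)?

The incenter has barycentric coordinates proportional to the opposite side lengths: (8 : 17 : 15).
Normalizing by 8+17+15 = 40 gives (1/5, 17/40, 3/8).

(1/5, 17/40, 3/8)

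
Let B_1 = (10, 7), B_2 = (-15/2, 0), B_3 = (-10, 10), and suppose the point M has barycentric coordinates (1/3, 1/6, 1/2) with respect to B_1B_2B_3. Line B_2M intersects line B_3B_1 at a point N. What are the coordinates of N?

(-2, 44/5)

Line B_2M meets B_3B_1 where the B_2-coordinate vanishes; zeroing M's B_2-weight and renormalizing leaves B_3, B_1-weights 1/2 : 1/3 → (3/5, 2/5).
So N = (3/5)·B_3 + (2/5)·B_1 = (-2, 44/5).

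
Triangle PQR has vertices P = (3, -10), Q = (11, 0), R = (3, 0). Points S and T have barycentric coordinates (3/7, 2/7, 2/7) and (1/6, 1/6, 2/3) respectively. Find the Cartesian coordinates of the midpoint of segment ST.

(101/21, -125/42)

Barycentric coordinates of the midpoint are the average: (25/84, 19/84, 10/21).
Converting: (25/84)·P + (19/84)·Q + (10/21)·R = (101/21, -125/42).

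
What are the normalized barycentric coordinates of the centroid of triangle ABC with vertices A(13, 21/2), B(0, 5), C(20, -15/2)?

(1/3, 1/3, 1/3)

The centroid is the average of the vertices, so each weight is 1/3.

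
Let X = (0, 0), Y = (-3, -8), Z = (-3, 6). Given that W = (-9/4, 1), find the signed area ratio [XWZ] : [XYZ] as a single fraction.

1/4

[XYZ] = ½·(0·(-8−6) + (-3)·(6−0) + (-3)·(0−(-8))) = ½·(0 − 18 − 24) = -21.
[XWZ] = ½·(0·(1−6) + (-9/4)·(6−0) + (-3)·(0−1)) = ½·(0 − 27/2 + 3) = -21/4, so the ratio is (-21/4)/(-21) = 1/4.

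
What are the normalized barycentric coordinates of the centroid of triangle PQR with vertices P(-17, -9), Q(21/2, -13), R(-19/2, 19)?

(1/3, 1/3, 1/3)

The centroid is the average of the vertices, so each weight is 1/3.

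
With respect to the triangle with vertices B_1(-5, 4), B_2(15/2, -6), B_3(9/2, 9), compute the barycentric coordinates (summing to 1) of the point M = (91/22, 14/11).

(2/11, 5/11, 4/11)

Signed area of the reference triangle: [B_1B_2B_3] = ½·((-5)·(-6−9) + (15/2)·(9−4) + (9/2)·(4−(-6))) = ½·(75 + 75/2 + 45) = 315/4.
[MB_2B_3] = ½·((91/22)·(-6−9) + (15/2)·(9−(14/11)) + (9/2)·(14/11−(-6))) = ½·(-1365/22 + 1275/22 + 360/11) = 315/22, so the B_1-coordinate is (315/22)/(315/4) = 2/11.
[B_1MB_3] = ½·((-5)·(14/11−9) + (91/22)·(9−4) + (9/2)·(4−(14/11))) = ½·(425/11 + 455/22 + 135/11) = 1575/44, so the B_2-coordinate is 5/11.
[B_1B_2M] = ½·((-5)·(-6−(14/11)) + (15/2)·(14/11−4) + (91/22)·(4−(-6))) = ½·(400/11 − 225/11 + 455/11) = 315/11, so the B_3-coordinate is 4/11.
Check: 2/11 + 5/11 + 4/11 = 1.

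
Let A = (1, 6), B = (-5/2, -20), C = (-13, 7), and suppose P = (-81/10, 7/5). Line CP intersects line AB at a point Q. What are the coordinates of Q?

(-3/4, -7)

Barycentric coordinates of P with respect to ABC: (1/5, 1/5, 3/5).
On side AB the C-coordinate is zero; dropping P's C-weight 3/5 and renormalizing the remaining 1/5 : 1/5 gives weights 1/2, 1/2 on A, B.
Q = (1/2)·(1, 6) + (1/2)·(-5/2, -20) = (-3/4, -7).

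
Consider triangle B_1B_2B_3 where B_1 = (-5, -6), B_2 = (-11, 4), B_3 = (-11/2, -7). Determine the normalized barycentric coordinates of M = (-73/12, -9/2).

Signed area of the reference triangle: [B_1B_2B_3] = ½·((-5)·(4−(-7)) + (-11)·(-7−(-6)) + (-11/2)·(-6−4)) = ½·(-55 + 11 + 55) = 11/2.
[MB_2B_3] = ½·((-73/12)·(4−(-7)) + (-11)·(-7−(-9/2)) + (-11/2)·(-9/2−4)) = ½·(-803/12 + 55/2 + 187/4) = 11/3, so the B_1-coordinate is (11/3)/(11/2) = 2/3.
[B_1MB_3] = ½·((-5)·(-9/2−(-7)) + (-73/12)·(-7−(-6)) + (-11/2)·(-6−(-9/2))) = ½·(-25/2 + 73/12 + 33/4) = 11/12, so the B_2-coordinate is 1/6.
[B_1B_2M] = ½·((-5)·(4−(-9/2)) + (-11)·(-9/2−(-6)) + (-73/12)·(-6−4)) = ½·(-85/2 − 33/2 + 365/6) = 11/12, so the B_3-coordinate is 1/6.

(2/3, 1/6, 1/6)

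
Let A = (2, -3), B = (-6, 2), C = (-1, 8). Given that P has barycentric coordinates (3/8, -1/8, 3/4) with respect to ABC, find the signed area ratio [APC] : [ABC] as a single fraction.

The signed ratio [APC]/[ABC] equals the barycentric coordinate of P at vertex B, which is -1/8.

-1/8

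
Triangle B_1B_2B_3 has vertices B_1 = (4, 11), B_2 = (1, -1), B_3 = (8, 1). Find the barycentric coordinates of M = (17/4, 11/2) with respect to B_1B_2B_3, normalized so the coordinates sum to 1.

(1/2, 1/4, 1/4)

Signed area of the reference triangle: [B_1B_2B_3] = ½·(4·(-1−1) + 1·(1−11) + 8·(11−(-1))) = ½·(-8 − 10 + 96) = 39.
[MB_2B_3] = ½·((17/4)·(-1−1) + 1·(1−(11/2)) + 8·(11/2−(-1))) = ½·(-17/2 − 9/2 + 52) = 39/2, so the B_1-coordinate is (39/2)/39 = 1/2.
[B_1MB_3] = ½·(4·(11/2−1) + (17/4)·(1−11) + 8·(11−(11/2))) = ½·(18 − 85/2 + 44) = 39/4, so the B_2-coordinate is 1/4.
[B_1B_2M] = ½·(4·(-1−(11/2)) + 1·(11/2−11) + (17/4)·(11−(-1))) = ½·(-26 − 11/2 + 51) = 39/4, so the B_3-coordinate is 1/4.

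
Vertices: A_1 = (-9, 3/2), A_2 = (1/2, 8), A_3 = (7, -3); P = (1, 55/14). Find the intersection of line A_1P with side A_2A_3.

(8/3, 13/3)

Barycentric coordinates of P with respect to A_1A_2A_3: (1/7, 4/7, 2/7).
On side A_2A_3 the A_1-coordinate is zero; dropping P's A_1-weight 1/7 and renormalizing the remaining 4/7 : 2/7 gives weights 2/3, 1/3 on A_2, A_3.
Q = (2/3)·(1/2, 8) + (1/3)·(7, -3) = (8/3, 13/3).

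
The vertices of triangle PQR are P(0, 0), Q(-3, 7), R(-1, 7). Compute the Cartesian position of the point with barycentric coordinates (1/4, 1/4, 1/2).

(-5/4, 21/4)

S = (1/4)·P + (1/4)·Q + (1/2)·R.
x-coordinate: (1/4)·0 + (1/4)·(-3) + (1/2)·(-1) = -5/4.
y-coordinate: (1/4)·0 + (1/4)·7 + (1/2)·7 = 21/4.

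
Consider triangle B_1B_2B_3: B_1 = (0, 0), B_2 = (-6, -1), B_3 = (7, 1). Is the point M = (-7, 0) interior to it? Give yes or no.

Barycentric coordinates of M: (15, -7, -7).
The three coordinates are positive, negative, negative; a point is interior exactly when all three are positive.

no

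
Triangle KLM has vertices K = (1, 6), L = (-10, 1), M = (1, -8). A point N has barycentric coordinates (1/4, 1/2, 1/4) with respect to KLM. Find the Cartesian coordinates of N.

N = (1/4)·K + (1/2)·L + (1/4)·M.
x-coordinate: (1/4)·1 + (1/2)·(-10) + (1/4)·1 = -9/2.
y-coordinate: (1/4)·6 + (1/2)·1 + (1/4)·(-8) = 0.

(-9/2, 0)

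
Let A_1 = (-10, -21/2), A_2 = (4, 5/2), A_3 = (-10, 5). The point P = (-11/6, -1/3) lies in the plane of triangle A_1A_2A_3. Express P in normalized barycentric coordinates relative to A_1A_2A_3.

Signed area of the reference triangle: [A_1A_2A_3] = ½·((-10)·(5/2−5) + 4·(5−(-21/2)) + (-10)·(-21/2−(5/2))) = ½·(25 + 62 + 130) = 217/2.
[PA_2A_3] = ½·((-11/6)·(5/2−5) + 4·(5−(-1/3)) + (-10)·(-1/3−(5/2))) = ½·(55/12 + 64/3 + 85/3) = 217/8, so the A_1-coordinate is (217/8)/(217/2) = 1/4.
[A_1PA_3] = ½·((-10)·(-1/3−5) + (-11/6)·(5−(-21/2)) + (-10)·(-21/2−(-1/3))) = ½·(160/3 − 341/12 + 305/3) = 1519/24, so the A_2-coordinate is 7/12.
[A_1A_2P] = ½·((-10)·(5/2−(-1/3)) + 4·(-1/3−(-21/2)) + (-11/6)·(-21/2−(5/2))) = ½·(-85/3 + 122/3 + 143/6) = 217/12, so the A_3-coordinate is 1/6.

(1/4, 7/12, 1/6)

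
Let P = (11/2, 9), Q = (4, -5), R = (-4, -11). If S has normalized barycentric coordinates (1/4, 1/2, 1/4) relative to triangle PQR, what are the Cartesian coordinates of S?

(19/8, -3)

S = (1/4)·P + (1/2)·Q + (1/4)·R.
x-coordinate: (1/4)·(11/2) + (1/2)·4 + (1/4)·(-4) = 19/8.
y-coordinate: (1/4)·9 + (1/2)·(-5) + (1/4)·(-11) = -3.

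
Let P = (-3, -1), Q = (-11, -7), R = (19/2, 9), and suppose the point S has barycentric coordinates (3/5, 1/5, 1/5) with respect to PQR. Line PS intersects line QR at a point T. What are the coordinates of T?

(-3/4, 1)

Line PS meets QR where the P-coordinate vanishes; zeroing S's P-weight and renormalizing leaves Q, R-weights 1/5 : 1/5 → (1/2, 1/2).
So T = (1/2)·Q + (1/2)·R = (-3/4, 1).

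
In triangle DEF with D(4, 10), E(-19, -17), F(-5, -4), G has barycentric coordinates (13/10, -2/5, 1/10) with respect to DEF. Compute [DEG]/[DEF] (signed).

The signed ratio [DEG]/[DEF] equals the barycentric coordinate of G at vertex F, which is 1/10.

1/10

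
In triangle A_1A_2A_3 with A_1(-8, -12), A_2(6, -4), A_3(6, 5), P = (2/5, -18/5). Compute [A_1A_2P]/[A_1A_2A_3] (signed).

[A_1A_2A_3] = ½·((-8)·(-4−5) + 6·(5−(-12)) + 6·(-12−(-4))) = ½·(72 + 102 − 48) = 63.
[A_1A_2P] = ½·((-8)·(-4−(-18/5)) + 6·(-18/5−(-12)) + (2/5)·(-12−(-4))) = ½·(16/5 + 252/5 − 16/5) = 126/5, so the ratio is (126/5)/63 = 2/5.

2/5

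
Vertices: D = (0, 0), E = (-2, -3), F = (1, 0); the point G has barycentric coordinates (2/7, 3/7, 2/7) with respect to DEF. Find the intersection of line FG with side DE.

Line FG meets DE where the F-coordinate vanishes; zeroing G's F-weight and renormalizing leaves D, E-weights 2/7 : 3/7 → (2/5, 3/5).
So H = (2/5)·D + (3/5)·E = (-6/5, -9/5).

(-6/5, -9/5)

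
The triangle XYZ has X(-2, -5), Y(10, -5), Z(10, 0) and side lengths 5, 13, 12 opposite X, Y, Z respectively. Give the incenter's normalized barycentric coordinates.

The incenter has barycentric coordinates proportional to the opposite side lengths: (5 : 13 : 12).
Normalizing by 5+13+12 = 30 gives (1/6, 13/30, 2/5).

(1/6, 13/30, 2/5)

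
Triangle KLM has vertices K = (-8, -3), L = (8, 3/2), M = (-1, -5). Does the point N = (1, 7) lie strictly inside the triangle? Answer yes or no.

Barycentric coordinates of N: (190/127, 176/127, -239/127).
The three coordinates are positive, positive, negative; a point is interior exactly when all three are positive.

no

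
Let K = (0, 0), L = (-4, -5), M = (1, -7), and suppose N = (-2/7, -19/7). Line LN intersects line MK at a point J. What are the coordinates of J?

(1/3, -7/3)

Barycentric coordinates of N with respect to KLM: (4/7, 1/7, 2/7).
On side MK the L-coordinate is zero; dropping N's L-weight 1/7 and renormalizing the remaining 2/7 : 4/7 gives weights 1/3, 2/3 on M, K.
J = (1/3)·(1, -7) + (2/3)·(0, 0) = (1/3, -7/3).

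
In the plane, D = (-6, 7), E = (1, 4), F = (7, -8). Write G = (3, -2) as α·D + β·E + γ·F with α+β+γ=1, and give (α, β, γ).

(2/11, 3/11, 6/11)

Signed area of the reference triangle: [DEF] = ½·((-6)·(4−(-8)) + 1·(-8−7) + 7·(7−4)) = ½·(-72 − 15 + 21) = -33.
[GEF] = ½·(3·(4−(-8)) + 1·(-8−(-2)) + 7·(-2−4)) = ½·(36 − 6 − 42) = -6, so the D-coordinate is (-6)/(-33) = 2/11.
[DGF] = ½·((-6)·(-2−(-8)) + 3·(-8−7) + 7·(7−(-2))) = ½·(-36 − 45 + 63) = -9, so the E-coordinate is 3/11.
[DEG] = ½·((-6)·(4−(-2)) + 1·(-2−7) + 3·(7−4)) = ½·(-36 − 9 + 9) = -18, so the F-coordinate is 6/11.
Check: 2/11 + 3/11 + 6/11 = 1.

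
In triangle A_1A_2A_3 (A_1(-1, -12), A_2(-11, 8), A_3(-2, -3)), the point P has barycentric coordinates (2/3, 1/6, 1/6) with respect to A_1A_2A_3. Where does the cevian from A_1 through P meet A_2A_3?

Line A_1P meets A_2A_3 where the A_1-coordinate vanishes; zeroing P's A_1-weight and renormalizing leaves A_2, A_3-weights 1/6 : 1/6 → (1/2, 1/2).
So Q = (1/2)·A_2 + (1/2)·A_3 = (-13/2, 5/2).

(-13/2, 5/2)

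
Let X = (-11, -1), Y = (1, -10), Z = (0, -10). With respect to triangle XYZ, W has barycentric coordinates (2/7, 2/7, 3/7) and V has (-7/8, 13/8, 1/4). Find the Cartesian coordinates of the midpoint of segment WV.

(235/56, -1417/112)

Barycentric coordinates of the midpoint are the average: (-33/112, 107/112, 19/56).
Converting: (-33/112)·X + (107/112)·Y + (19/56)·Z = (235/56, -1417/112).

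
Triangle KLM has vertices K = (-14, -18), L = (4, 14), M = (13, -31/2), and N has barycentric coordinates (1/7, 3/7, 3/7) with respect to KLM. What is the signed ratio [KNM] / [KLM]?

3/7

The signed ratio [KNM]/[KLM] equals the barycentric coordinate of N at vertex L, which is 3/7.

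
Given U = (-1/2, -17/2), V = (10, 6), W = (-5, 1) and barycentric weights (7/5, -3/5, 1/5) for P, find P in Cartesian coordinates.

P = (7/5)·U + (-3/5)·V + (1/5)·W.
x-coordinate: (7/5)·(-1/2) + (-3/5)·10 + (1/5)·(-5) = -77/10.
y-coordinate: (7/5)·(-17/2) + (-3/5)·6 + (1/5)·1 = -153/10.

(-77/10, -153/10)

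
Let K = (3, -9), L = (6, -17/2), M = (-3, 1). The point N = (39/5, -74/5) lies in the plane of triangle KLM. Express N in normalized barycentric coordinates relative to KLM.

Signed area of the reference triangle: [KLM] = ½·(3·(-17/2−1) + 6·(1−(-9)) + (-3)·(-9−(-17/2))) = ½·(-57/2 + 60 + 3/2) = 33/2.
[NLM] = ½·((39/5)·(-17/2−1) + 6·(1−(-74/5)) + (-3)·(-74/5−(-17/2))) = ½·(-741/10 + 474/5 + 189/10) = 99/5, so the K-coordinate is (99/5)/(33/2) = 6/5.
[KNM] = ½·(3·(-74/5−1) + (39/5)·(1−(-9)) + (-3)·(-9−(-74/5))) = ½·(-237/5 + 78 − 87/5) = 33/5, so the L-coordinate is 2/5.
[KLN] = ½·(3·(-17/2−(-74/5)) + 6·(-74/5−(-9)) + (39/5)·(-9−(-17/2))) = ½·(189/10 − 174/5 − 39/10) = -99/10, so the M-coordinate is -3/5.

(6/5, 2/5, -3/5)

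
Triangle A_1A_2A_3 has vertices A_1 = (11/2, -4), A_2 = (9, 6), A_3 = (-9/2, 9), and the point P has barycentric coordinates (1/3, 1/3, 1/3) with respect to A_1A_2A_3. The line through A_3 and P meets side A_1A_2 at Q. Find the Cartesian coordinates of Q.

Line A_3P meets A_1A_2 where the A_3-coordinate vanishes; zeroing P's A_3-weight and renormalizing leaves A_1, A_2-weights 1/3 : 1/3 → (1/2, 1/2).
So Q = (1/2)·A_1 + (1/2)·A_2 = (29/4, 1).

(29/4, 1)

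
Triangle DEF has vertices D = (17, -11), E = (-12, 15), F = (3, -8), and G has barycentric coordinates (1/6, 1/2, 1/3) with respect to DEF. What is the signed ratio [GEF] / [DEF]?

The signed ratio [GEF]/[DEF] equals the barycentric coordinate of G at vertex D, which is 1/6.

1/6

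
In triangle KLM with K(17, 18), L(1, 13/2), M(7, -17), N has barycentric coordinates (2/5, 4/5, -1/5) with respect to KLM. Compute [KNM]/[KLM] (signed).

The signed ratio [KNM]/[KLM] equals the barycentric coordinate of N at vertex L, which is 4/5.

4/5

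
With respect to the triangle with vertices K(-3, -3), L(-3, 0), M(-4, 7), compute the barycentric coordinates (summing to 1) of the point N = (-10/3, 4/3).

Signed area of the reference triangle: [KLM] = ½·((-3)·(0−7) + (-3)·(7−(-3)) + (-4)·(-3−0)) = ½·(21 − 30 + 12) = 3/2.
[NLM] = ½·((-10/3)·(0−7) + (-3)·(7−(4/3)) + (-4)·(4/3−0)) = ½·(70/3 − 17 − 16/3) = 1/2, so the K-coordinate is (1/2)/(3/2) = 1/3.
[KNM] = ½·((-3)·(4/3−7) + (-10/3)·(7−(-3)) + (-4)·(-3−(4/3))) = ½·(17 − 100/3 + 52/3) = 1/2, so the L-coordinate is 1/3.
[KLN] = ½·((-3)·(0−(4/3)) + (-3)·(4/3−(-3)) + (-10/3)·(-3−0)) = ½·(4 − 13 + 10) = 1/2, so the M-coordinate is 1/3.
Check: 1/3 + 1/3 + 1/3 = 1.

(1/3, 1/3, 1/3)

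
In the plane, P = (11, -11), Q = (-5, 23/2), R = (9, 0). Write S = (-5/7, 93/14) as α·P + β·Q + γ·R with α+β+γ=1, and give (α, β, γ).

Signed area of the reference triangle: [PQR] = ½·(11·(23/2−0) + (-5)·(0−(-11)) + 9·(-11−(23/2))) = ½·(253/2 − 55 − 405/2) = -131/2.
[SQR] = ½·((-5/7)·(23/2−0) + (-5)·(0−(93/14)) + 9·(93/14−(23/2))) = ½·(-115/14 + 465/14 − 306/7) = -131/14, so the P-coordinate is (-131/14)/(-131/2) = 1/7.
[PSR] = ½·(11·(93/14−0) + (-5/7)·(0−(-11)) + 9·(-11−(93/14))) = ½·(1023/14 − 55/7 − 2223/14) = -655/14, so the Q-coordinate is 5/7.
[PQS] = ½·(11·(23/2−(93/14)) + (-5)·(93/14−(-11)) + (-5/7)·(-11−(23/2))) = ½·(374/7 − 1235/14 + 225/14) = -131/14, so the R-coordinate is 1/7.

(1/7, 5/7, 1/7)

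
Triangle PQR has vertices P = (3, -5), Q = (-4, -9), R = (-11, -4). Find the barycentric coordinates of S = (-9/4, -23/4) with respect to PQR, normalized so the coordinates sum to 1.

(1/2, 1/4, 1/4)

Signed area of the reference triangle: [PQR] = ½·(3·(-9−(-4)) + (-4)·(-4−(-5)) + (-11)·(-5−(-9))) = ½·(-15 − 4 − 44) = -63/2.
[SQR] = ½·((-9/4)·(-9−(-4)) + (-4)·(-4−(-23/4)) + (-11)·(-23/4−(-9))) = ½·(45/4 − 7 − 143/4) = -63/4, so the P-coordinate is (-63/4)/(-63/2) = 1/2.
[PSR] = ½·(3·(-23/4−(-4)) + (-9/4)·(-4−(-5)) + (-11)·(-5−(-23/4))) = ½·(-21/4 − 9/4 − 33/4) = -63/8, so the Q-coordinate is 1/4.
[PQS] = ½·(3·(-9−(-23/4)) + (-4)·(-23/4−(-5)) + (-9/4)·(-5−(-9))) = ½·(-39/4 + 3 − 9) = -63/8, so the R-coordinate is 1/4.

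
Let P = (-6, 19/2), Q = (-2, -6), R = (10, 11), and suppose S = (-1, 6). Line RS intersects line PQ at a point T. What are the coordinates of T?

(-14/3, 13/3)

Barycentric coordinates of S with respect to PQR: (1/2, 1/4, 1/4).
On side PQ the R-coordinate is zero; dropping S's R-weight 1/4 and renormalizing the remaining 1/2 : 1/4 gives weights 2/3, 1/3 on P, Q.
T = (2/3)·(-6, 19/2) + (1/3)·(-2, -6) = (-14/3, 13/3).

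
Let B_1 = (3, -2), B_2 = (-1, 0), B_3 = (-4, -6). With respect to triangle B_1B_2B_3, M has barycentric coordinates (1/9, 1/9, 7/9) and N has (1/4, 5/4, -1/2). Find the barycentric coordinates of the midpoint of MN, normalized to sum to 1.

(13/72, 49/72, 5/36)

Since both coordinate triples sum to 1, the midpoint's barycentrics are the componentwise average.
(1/9+1/4)/2 = 13/72; similarly 49/72 and 5/36.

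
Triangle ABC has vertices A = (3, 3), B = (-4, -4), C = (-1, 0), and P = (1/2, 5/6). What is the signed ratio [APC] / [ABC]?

[ABC] = ½·(3·(-4−0) + (-4)·(0−3) + (-1)·(3−(-4))) = ½·(-12 + 12 − 7) = -7/2.
[APC] = ½·(3·(5/6−0) + (1/2)·(0−3) + (-1)·(3−(5/6))) = ½·(5/2 − 3/2 − 13/6) = -7/12, so the ratio is (-7/12)/(-7/2) = 1/6.

1/6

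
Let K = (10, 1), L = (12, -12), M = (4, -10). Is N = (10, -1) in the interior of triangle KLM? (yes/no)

yes

Barycentric coordinates of N: (21/25, 3/25, 1/25).
The three coordinates are positive, positive, positive; a point is interior exactly when all three are positive.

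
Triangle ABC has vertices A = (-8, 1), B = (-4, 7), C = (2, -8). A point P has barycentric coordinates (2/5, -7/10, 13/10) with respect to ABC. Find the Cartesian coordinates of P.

P = (2/5)·A + (-7/10)·B + (13/10)·C.
x-coordinate: (2/5)·(-8) + (-7/10)·(-4) + (13/10)·2 = 11/5.
y-coordinate: (2/5)·1 + (-7/10)·7 + (13/10)·(-8) = -149/10.

(11/5, -149/10)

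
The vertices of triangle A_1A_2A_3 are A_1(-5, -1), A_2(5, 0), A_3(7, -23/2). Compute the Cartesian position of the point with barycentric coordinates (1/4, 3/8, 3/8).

P = (1/4)·A_1 + (3/8)·A_2 + (3/8)·A_3.
x-coordinate: (1/4)·(-5) + (3/8)·5 + (3/8)·7 = 13/4.
y-coordinate: (1/4)·(-1) + (3/8)·0 + (3/8)·(-23/2) = -73/16.

(13/4, -73/16)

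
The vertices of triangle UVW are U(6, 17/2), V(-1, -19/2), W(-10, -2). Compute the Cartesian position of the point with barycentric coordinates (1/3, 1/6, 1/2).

(-19/6, 1/4)

P = (1/3)·U + (1/6)·V + (1/2)·W.
x-coordinate: (1/3)·6 + (1/6)·(-1) + (1/2)·(-10) = -19/6.
y-coordinate: (1/3)·(17/2) + (1/6)·(-19/2) + (1/2)·(-2) = 1/4.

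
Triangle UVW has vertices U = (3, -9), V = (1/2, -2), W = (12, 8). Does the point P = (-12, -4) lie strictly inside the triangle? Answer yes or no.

Barycentric coordinates of P: (-204/211, 600/211, -185/211).
The three coordinates are negative, positive, negative; a point is interior exactly when all three are positive.

no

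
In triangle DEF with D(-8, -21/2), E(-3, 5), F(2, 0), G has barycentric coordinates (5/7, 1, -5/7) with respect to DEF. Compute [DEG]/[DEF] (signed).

-5/7

The signed ratio [DEG]/[DEF] equals the barycentric coordinate of G at vertex F, which is -5/7.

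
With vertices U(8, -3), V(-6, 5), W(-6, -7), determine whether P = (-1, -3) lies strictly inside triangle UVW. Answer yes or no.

Barycentric coordinates of P: (5/14, 3/14, 3/7).
The three coordinates are positive, positive, positive; a point is interior exactly when all three are positive.

yes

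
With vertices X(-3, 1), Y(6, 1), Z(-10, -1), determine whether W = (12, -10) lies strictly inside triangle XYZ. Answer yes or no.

Barycentric coordinates of W: (-94/9, 107/18, 11/2).
The three coordinates are negative, positive, positive; a point is interior exactly when all three are positive.

no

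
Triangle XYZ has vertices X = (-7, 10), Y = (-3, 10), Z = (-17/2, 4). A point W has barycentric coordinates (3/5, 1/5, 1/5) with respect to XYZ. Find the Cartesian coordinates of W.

(-13/2, 44/5)

W = (3/5)·X + (1/5)·Y + (1/5)·Z.
x-coordinate: (3/5)·(-7) + (1/5)·(-3) + (1/5)·(-17/2) = -13/2.
y-coordinate: (3/5)·10 + (1/5)·10 + (1/5)·4 = 44/5.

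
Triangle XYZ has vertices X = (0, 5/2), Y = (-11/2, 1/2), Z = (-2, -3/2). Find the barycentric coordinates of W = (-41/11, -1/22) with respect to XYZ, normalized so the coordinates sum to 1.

Signed area of the reference triangle: [XYZ] = ½·(0·(1/2−(-3/2)) + (-11/2)·(-3/2−(5/2)) + (-2)·(5/2−(1/2))) = ½·(0 + 22 − 4) = 9.
[WYZ] = ½·((-41/11)·(1/2−(-3/2)) + (-11/2)·(-3/2−(-1/22)) + (-2)·(-1/22−(1/2))) = ½·(-82/11 + 8 + 12/11) = 9/11, so the X-coordinate is (9/11)/9 = 1/11.
[XWZ] = ½·(0·(-1/22−(-3/2)) + (-41/11)·(-3/2−(5/2)) + (-2)·(5/2−(-1/22))) = ½·(0 + 164/11 − 56/11) = 54/11, so the Y-coordinate is 6/11.
[XYW] = ½·(0·(1/2−(-1/22)) + (-11/2)·(-1/22−(5/2)) + (-41/11)·(5/2−(1/2))) = ½·(0 + 14 − 82/11) = 36/11, so the Z-coordinate is 4/11.
Check: 1/11 + 6/11 + 4/11 = 1.

(1/11, 6/11, 4/11)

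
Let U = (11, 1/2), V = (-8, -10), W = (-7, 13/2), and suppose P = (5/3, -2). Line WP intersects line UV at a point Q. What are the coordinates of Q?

Barycentric coordinates of P with respect to UVW: (1/2, 1/3, 1/6).
On side UV the W-coordinate is zero; dropping P's W-weight 1/6 and renormalizing the remaining 1/2 : 1/3 gives weights 3/5, 2/5 on U, V.
Q = (3/5)·(11, 1/2) + (2/5)·(-8, -10) = (17/5, -37/10).

(17/5, -37/10)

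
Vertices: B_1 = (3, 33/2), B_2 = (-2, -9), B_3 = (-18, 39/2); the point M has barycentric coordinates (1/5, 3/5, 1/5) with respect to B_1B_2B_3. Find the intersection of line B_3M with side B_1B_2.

Line B_3M meets B_1B_2 where the B_3-coordinate vanishes; zeroing M's B_3-weight and renormalizing leaves B_1, B_2-weights 1/5 : 3/5 → (1/4, 3/4).
So N = (1/4)·B_1 + (3/4)·B_2 = (-3/4, -21/8).

(-3/4, -21/8)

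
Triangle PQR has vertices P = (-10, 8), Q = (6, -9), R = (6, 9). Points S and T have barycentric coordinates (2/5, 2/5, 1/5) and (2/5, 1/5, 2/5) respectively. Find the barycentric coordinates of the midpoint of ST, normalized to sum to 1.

Since both coordinate triples sum to 1, the midpoint's barycentrics are the componentwise average.
(2/5+2/5)/2 = 2/5; similarly 3/10 and 3/10.

(2/5, 3/10, 3/10)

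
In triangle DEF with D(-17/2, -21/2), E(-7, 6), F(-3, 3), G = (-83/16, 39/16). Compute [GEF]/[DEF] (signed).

[DEF] = ½·((-17/2)·(6−3) + (-7)·(3−(-21/2)) + (-3)·(-21/2−6)) = ½·(-51/2 − 189/2 + 99/2) = -141/4.
[GEF] = ½·((-83/16)·(6−3) + (-7)·(3−(39/16)) + (-3)·(39/16−6)) = ½·(-249/16 − 63/16 + 171/16) = -141/32, so the ratio is (-141/32)/(-141/4) = 1/8.

1/8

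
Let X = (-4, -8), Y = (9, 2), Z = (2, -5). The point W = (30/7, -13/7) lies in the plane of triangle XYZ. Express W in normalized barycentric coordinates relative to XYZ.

Signed area of the reference triangle: [XYZ] = ½·((-4)·(2−(-5)) + 9·(-5−(-8)) + 2·(-8−2)) = ½·(-28 + 27 − 20) = -21/2.
[WYZ] = ½·((30/7)·(2−(-5)) + 9·(-5−(-13/7)) + 2·(-13/7−2)) = ½·(30 − 198/7 − 54/7) = -3, so the X-coordinate is (-3)/(-21/2) = 2/7.
[XWZ] = ½·((-4)·(-13/7−(-5)) + (30/7)·(-5−(-8)) + 2·(-8−(-13/7))) = ½·(-88/7 + 90/7 − 86/7) = -6, so the Y-coordinate is 4/7.
[XYW] = ½·((-4)·(2−(-13/7)) + 9·(-13/7−(-8)) + (30/7)·(-8−2)) = ½·(-108/7 + 387/7 − 300/7) = -3/2, so the Z-coordinate is 1/7.
Check: 2/7 + 4/7 + 1/7 = 1.

(2/7, 4/7, 1/7)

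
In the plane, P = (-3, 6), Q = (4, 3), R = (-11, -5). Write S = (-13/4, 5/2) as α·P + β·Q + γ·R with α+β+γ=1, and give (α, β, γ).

Signed area of the reference triangle: [PQR] = ½·((-3)·(3−(-5)) + 4·(-5−6) + (-11)·(6−3)) = ½·(-24 − 44 − 33) = -101/2.
[SQR] = ½·((-13/4)·(3−(-5)) + 4·(-5−(5/2)) + (-11)·(5/2−3)) = ½·(-26 − 30 + 11/2) = -101/4, so the P-coordinate is (-101/4)/(-101/2) = 1/2.
[PSR] = ½·((-3)·(5/2−(-5)) + (-13/4)·(-5−6) + (-11)·(6−(5/2))) = ½·(-45/2 + 143/4 − 77/2) = -101/8, so the Q-coordinate is 1/4.
[PQS] = ½·((-3)·(3−(5/2)) + 4·(5/2−6) + (-13/4)·(6−3)) = ½·(-3/2 − 14 − 39/4) = -101/8, so the R-coordinate is 1/4.
Check: 1/2 + 1/4 + 1/4 = 1.

(1/2, 1/4, 1/4)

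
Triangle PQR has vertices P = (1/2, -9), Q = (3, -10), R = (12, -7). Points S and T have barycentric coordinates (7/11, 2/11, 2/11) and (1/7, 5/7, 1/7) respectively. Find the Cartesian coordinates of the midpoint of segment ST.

(537/154, -1405/154)

Barycentric coordinates of the midpoint are the average: (30/77, 69/154, 25/154).
Converting: (30/77)·P + (69/154)·Q + (25/154)·R = (537/154, -1405/154).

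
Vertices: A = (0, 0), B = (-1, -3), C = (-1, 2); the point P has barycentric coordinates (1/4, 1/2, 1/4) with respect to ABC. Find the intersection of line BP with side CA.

Line BP meets CA where the B-coordinate vanishes; zeroing P's B-weight and renormalizing leaves C, A-weights 1/4 : 1/4 → (1/2, 1/2).
So Q = (1/2)·C + (1/2)·A = (-1/2, 1).

(-1/2, 1)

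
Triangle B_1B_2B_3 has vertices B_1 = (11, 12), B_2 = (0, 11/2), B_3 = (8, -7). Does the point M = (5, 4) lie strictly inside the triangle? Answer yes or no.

yes

Barycentric coordinates of M: (101/379, 180/379, 98/379).
The three coordinates are positive, positive, positive; a point is interior exactly when all three are positive.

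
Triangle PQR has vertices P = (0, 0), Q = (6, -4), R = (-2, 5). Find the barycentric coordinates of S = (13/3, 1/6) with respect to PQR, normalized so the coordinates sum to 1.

(-5/6, 1, 5/6)

Signed area of the reference triangle: [PQR] = ½·(0·(-4−5) + 6·(5−0) + (-2)·(0−(-4))) = ½·(0 + 30 − 8) = 11.
[SQR] = ½·((13/3)·(-4−5) + 6·(5−(1/6)) + (-2)·(1/6−(-4))) = ½·(-39 + 29 − 25/3) = -55/6, so the P-coordinate is (-55/6)/11 = -5/6.
[PSR] = ½·(0·(1/6−5) + (13/3)·(5−0) + (-2)·(0−(1/6))) = ½·(0 + 65/3 + 1/3) = 11, so the Q-coordinate is 1.
[PQS] = ½·(0·(-4−(1/6)) + 6·(1/6−0) + (13/3)·(0−(-4))) = ½·(0 + 1 + 52/3) = 55/6, so the R-coordinate is 5/6.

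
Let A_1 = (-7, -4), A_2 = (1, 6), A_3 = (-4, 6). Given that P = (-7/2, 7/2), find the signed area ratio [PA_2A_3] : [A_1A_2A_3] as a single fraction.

[A_1A_2A_3] = ½·((-7)·(6−6) + 1·(6−(-4)) + (-4)·(-4−6)) = ½·(0 + 10 + 40) = 25.
[PA_2A_3] = ½·((-7/2)·(6−6) + 1·(6−(7/2)) + (-4)·(7/2−6)) = ½·(0 + 5/2 + 10) = 25/4, so the ratio is (25/4)/25 = 1/4.

1/4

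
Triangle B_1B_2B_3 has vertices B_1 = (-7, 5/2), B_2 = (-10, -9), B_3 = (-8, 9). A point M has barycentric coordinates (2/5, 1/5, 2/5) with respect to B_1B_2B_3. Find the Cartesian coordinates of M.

(-8, 14/5)

M = (2/5)·B_1 + (1/5)·B_2 + (2/5)·B_3.
x-coordinate: (2/5)·(-7) + (1/5)·(-10) + (2/5)·(-8) = -8.
y-coordinate: (2/5)·(5/2) + (1/5)·(-9) + (2/5)·9 = 14/5.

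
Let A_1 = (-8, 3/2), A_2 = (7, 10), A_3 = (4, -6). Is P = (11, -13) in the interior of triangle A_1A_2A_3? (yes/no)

no

Barycentric coordinates of P: (-266/429, -21/143, 758/429).
The three coordinates are negative, negative, positive; a point is interior exactly when all three are positive.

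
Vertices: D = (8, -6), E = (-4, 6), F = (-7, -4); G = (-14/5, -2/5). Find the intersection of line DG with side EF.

(-11/2, 1)

Barycentric coordinates of G with respect to DEF: (1/5, 2/5, 2/5).
On side EF the D-coordinate is zero; dropping G's D-weight 1/5 and renormalizing the remaining 2/5 : 2/5 gives weights 1/2, 1/2 on E, F.
H = (1/2)·(-4, 6) + (1/2)·(-7, -4) = (-11/2, 1).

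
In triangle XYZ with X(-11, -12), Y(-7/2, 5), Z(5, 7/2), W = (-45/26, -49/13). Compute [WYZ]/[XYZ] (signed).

6/13

[XYZ] = ½·((-11)·(5−(7/2)) + (-7/2)·(7/2−(-12)) + 5·(-12−5)) = ½·(-33/2 − 217/4 − 85) = -623/8.
[WYZ] = ½·((-45/26)·(5−(7/2)) + (-7/2)·(7/2−(-49/13)) + 5·(-49/13−5)) = ½·(-135/52 − 1323/52 − 570/13) = -1869/52, so the ratio is (-1869/52)/(-623/8) = 6/13.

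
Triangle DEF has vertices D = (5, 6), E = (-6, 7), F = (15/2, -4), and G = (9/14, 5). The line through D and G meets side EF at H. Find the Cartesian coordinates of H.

Barycentric coordinates of G with respect to DEF: (3/7, 3/7, 1/7).
On side EF the D-coordinate is zero; dropping G's D-weight 3/7 and renormalizing the remaining 3/7 : 1/7 gives weights 3/4, 1/4 on E, F.
H = (3/4)·(-6, 7) + (1/4)·(15/2, -4) = (-21/8, 17/4).

(-21/8, 17/4)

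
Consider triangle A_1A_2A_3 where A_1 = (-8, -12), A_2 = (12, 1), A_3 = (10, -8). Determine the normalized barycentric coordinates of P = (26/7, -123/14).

(5/14, 1/14, 4/7)

Signed area of the reference triangle: [A_1A_2A_3] = ½·((-8)·(1−(-8)) + 12·(-8−(-12)) + 10·(-12−1)) = ½·(-72 + 48 − 130) = -77.
[PA_2A_3] = ½·((26/7)·(1−(-8)) + 12·(-8−(-123/14)) + 10·(-123/14−1)) = ½·(234/7 + 66/7 − 685/7) = -55/2, so the A_1-coordinate is (-55/2)/(-77) = 5/14.
[A_1PA_3] = ½·((-8)·(-123/14−(-8)) + (26/7)·(-8−(-12)) + 10·(-12−(-123/14))) = ½·(44/7 + 104/7 − 225/7) = -11/2, so the A_2-coordinate is 1/14.
[A_1A_2P] = ½·((-8)·(1−(-123/14)) + 12·(-123/14−(-12)) + (26/7)·(-12−1)) = ½·(-548/7 + 270/7 − 338/7) = -44, so the A_3-coordinate is 4/7.
Check: 5/14 + 1/14 + 4/7 = 1.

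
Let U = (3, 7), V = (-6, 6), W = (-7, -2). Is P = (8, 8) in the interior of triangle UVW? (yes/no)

no

Barycentric coordinates of P: (110/71, -35/71, -4/71).
The three coordinates are positive, negative, negative; a point is interior exactly when all three are positive.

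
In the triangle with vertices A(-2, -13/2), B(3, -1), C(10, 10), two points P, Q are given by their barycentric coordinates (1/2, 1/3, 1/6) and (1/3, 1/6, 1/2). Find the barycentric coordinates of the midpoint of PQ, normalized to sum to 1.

(5/12, 1/4, 1/3)

Since both coordinate triples sum to 1, the midpoint's barycentrics are the componentwise average.
(1/2+1/3)/2 = 5/12; similarly 1/4 and 1/3.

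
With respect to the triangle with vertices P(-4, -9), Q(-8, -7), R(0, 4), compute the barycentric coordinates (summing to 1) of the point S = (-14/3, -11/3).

(1/6, 1/2, 1/3)

Signed area of the reference triangle: [PQR] = ½·((-4)·(-7−4) + (-8)·(4−(-9)) + 0·(-9−(-7))) = ½·(44 − 104 + 0) = -30.
[SQR] = ½·((-14/3)·(-7−4) + (-8)·(4−(-11/3)) + 0·(-11/3−(-7))) = ½·(154/3 − 184/3 + 0) = -5, so the P-coordinate is (-5)/(-30) = 1/6.
[PSR] = ½·((-4)·(-11/3−4) + (-14/3)·(4−(-9)) + 0·(-9−(-11/3))) = ½·(92/3 − 182/3 + 0) = -15, so the Q-coordinate is 1/2.
[PQS] = ½·((-4)·(-7−(-11/3)) + (-8)·(-11/3−(-9)) + (-14/3)·(-9−(-7))) = ½·(40/3 − 128/3 + 28/3) = -10, so the R-coordinate is 1/3.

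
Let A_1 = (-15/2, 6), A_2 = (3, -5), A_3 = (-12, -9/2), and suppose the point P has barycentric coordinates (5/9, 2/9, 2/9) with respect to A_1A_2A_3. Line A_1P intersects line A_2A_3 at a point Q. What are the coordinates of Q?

Line A_1P meets A_2A_3 where the A_1-coordinate vanishes; zeroing P's A_1-weight and renormalizing leaves A_2, A_3-weights 2/9 : 2/9 → (1/2, 1/2).
So Q = (1/2)·A_2 + (1/2)·A_3 = (-9/2, -19/4).

(-9/2, -19/4)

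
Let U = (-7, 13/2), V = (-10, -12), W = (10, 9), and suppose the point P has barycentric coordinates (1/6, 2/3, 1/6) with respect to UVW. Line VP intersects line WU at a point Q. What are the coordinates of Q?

(3/2, 31/4)

Line VP meets WU where the V-coordinate vanishes; zeroing P's V-weight and renormalizing leaves W, U-weights 1/6 : 1/6 → (1/2, 1/2).
So Q = (1/2)·W + (1/2)·U = (3/2, 31/4).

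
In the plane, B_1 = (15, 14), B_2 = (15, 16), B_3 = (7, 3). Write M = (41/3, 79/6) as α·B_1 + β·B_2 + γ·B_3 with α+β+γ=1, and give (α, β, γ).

(1/3, 1/2, 1/6)

Signed area of the reference triangle: [B_1B_2B_3] = ½·(15·(16−3) + 15·(3−14) + 7·(14−16)) = ½·(195 − 165 − 14) = 8.
[MB_2B_3] = ½·((41/3)·(16−3) + 15·(3−(79/6)) + 7·(79/6−16)) = ½·(533/3 − 305/2 − 119/6) = 8/3, so the B_1-coordinate is (8/3)/8 = 1/3.
[B_1MB_3] = ½·(15·(79/6−3) + (41/3)·(3−14) + 7·(14−(79/6))) = ½·(305/2 − 451/3 + 35/6) = 4, so the B_2-coordinate is 1/2.
[B_1B_2M] = ½·(15·(16−(79/6)) + 15·(79/6−14) + (41/3)·(14−16)) = ½·(85/2 − 25/2 − 82/3) = 4/3, so the B_3-coordinate is 1/6.
Check: 1/3 + 1/2 + 1/6 = 1.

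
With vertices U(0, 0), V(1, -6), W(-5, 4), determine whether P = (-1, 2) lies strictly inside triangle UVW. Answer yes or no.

no

Barycentric coordinates of P: (14/13, -3/13, 2/13).
The three coordinates are positive, negative, positive; a point is interior exactly when all three are positive.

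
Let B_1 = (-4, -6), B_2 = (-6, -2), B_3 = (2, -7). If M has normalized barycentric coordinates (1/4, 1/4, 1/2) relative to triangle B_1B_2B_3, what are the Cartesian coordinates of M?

(-3/2, -11/2)

M = (1/4)·B_1 + (1/4)·B_2 + (1/2)·B_3.
x-coordinate: (1/4)·(-4) + (1/4)·(-6) + (1/2)·2 = -3/2.
y-coordinate: (1/4)·(-6) + (1/4)·(-2) + (1/2)·(-7) = -11/2.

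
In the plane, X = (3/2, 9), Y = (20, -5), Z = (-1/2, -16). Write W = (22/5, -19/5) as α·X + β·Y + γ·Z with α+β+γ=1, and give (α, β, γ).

(2/5, 1/5, 2/5)

Signed area of the reference triangle: [XYZ] = ½·((3/2)·(-5−(-16)) + 20·(-16−9) + (-1/2)·(9−(-5))) = ½·(33/2 − 500 − 7) = -981/4.
[WYZ] = ½·((22/5)·(-5−(-16)) + 20·(-16−(-19/5)) + (-1/2)·(-19/5−(-5))) = ½·(242/5 − 244 − 3/5) = -981/10, so the X-coordinate is (-981/10)/(-981/4) = 2/5.
[XWZ] = ½·((3/2)·(-19/5−(-16)) + (22/5)·(-16−9) + (-1/2)·(9−(-19/5))) = ½·(183/10 − 110 − 32/5) = -981/20, so the Y-coordinate is 1/5.
[XYW] = ½·((3/2)·(-5−(-19/5)) + 20·(-19/5−9) + (22/5)·(9−(-5))) = ½·(-9/5 − 256 + 308/5) = -981/10, so the Z-coordinate is 2/5.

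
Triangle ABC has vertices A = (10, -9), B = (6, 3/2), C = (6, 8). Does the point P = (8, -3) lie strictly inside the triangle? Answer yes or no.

yes

Barycentric coordinates of P: (1/2, 5/13, 3/26).
The three coordinates are positive, positive, positive; a point is interior exactly when all three are positive.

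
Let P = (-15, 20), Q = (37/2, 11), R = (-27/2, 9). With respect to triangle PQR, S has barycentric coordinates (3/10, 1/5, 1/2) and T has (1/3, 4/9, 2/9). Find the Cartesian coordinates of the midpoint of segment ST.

(-1319/360, 2363/180)

Barycentric coordinates of the midpoint are the average: (19/60, 29/90, 13/36).
Converting: (19/60)·P + (29/90)·Q + (13/36)·R = (-1319/360, 2363/180).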